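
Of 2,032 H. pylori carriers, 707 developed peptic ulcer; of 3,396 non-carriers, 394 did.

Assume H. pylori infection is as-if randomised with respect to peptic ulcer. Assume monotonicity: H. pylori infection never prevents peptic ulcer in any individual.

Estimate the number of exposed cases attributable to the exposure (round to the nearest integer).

about 471 cases

p₁ = P(outcome | exposed) = 707/2032 = 0.34793
p₀ = P(outcome | unexposed) = 394/3396 = 0.11602
PN = (p₁ − p₀)/p₁ = (0.34793 − 0.11602) / 0.34793 ≈ 0.66655.
Attributable cases ≈ PN × (exposed cases) = 0.66655 × 707 ≈ 471.25.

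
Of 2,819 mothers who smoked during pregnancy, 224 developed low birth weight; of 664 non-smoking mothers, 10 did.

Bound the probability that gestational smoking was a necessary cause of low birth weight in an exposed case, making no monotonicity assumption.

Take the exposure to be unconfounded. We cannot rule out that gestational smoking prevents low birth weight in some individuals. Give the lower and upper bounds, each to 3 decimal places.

p₁ = P(outcome | exposed) = 224/2819 = 0.079461
p₀ = P(outcome | unexposed) = 10/664 = 0.01506
Under exogeneity alone the bounds on PN are max{0,(p₁−p₀)/p₁} ≤ PN ≤ min{1,(1−p₀)/p₁}.
  lower = (p₁ − p₀)/p₁ = 0.064401 / 0.079461 ≈ 0.8105
  upper = min{1, (1 − p₀)/p₁} = 0.98494 / 0.079461 ≈ 12.3953 → capped at 1

0.810 ≤ PN ≤ 1.000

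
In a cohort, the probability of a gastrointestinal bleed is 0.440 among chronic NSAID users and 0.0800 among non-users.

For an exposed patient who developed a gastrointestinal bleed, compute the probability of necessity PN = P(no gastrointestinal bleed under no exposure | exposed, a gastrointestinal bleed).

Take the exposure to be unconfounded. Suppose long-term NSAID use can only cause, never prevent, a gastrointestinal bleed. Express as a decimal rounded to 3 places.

Let p₁ = 0.44, p₀ = 0.08.
Under exogeneity and monotonicity, PN = (p₁ − p₀) / p₁.
PN = (0.44 − 0.08) / 0.44 = 0.36 / 0.44 ≈ 0.8182

PN ≈ 0.818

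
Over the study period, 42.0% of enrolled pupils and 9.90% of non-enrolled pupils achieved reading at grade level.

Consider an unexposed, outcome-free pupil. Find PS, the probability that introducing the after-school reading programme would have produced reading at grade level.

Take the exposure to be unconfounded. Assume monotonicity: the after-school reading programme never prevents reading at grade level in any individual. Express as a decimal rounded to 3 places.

PS ≈ 0.356

p₁ = 0.42, p₀ = 0.099.
Under exogeneity and monotonicity, PS = (p₁ − p₀) / (1 − p₀).
PS = (0.42 − 0.099) / (1 − 0.099) = 0.321 / 0.901 ≈ 0.3563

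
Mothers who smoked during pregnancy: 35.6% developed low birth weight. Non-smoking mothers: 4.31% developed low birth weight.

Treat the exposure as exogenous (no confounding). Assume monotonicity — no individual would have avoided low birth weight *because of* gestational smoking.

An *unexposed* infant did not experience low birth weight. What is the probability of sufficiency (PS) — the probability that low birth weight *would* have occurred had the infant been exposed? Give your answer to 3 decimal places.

PS ≈ 0.327

p₁ = 0.356, p₀ = 0.0431.
Under exogeneity and monotonicity, PS = (p₁ − p₀) / (1 − p₀).
PS = (0.356 − 0.0431) / (1 − 0.0431) = 0.3129 / 0.9569 ≈ 0.3270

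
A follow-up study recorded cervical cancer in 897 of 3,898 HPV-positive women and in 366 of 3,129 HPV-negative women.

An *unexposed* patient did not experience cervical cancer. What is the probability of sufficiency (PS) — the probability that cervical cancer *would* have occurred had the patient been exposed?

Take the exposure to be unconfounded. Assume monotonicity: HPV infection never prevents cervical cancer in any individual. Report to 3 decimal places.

PS ≈ 0.128

p₁ = P(outcome | exposed) = 897/3898 = 0.23012
p₀ = P(outcome | unexposed) = 366/3129 = 0.11697
Under exogeneity and monotonicity, PS = (p₁ − p₀) / (1 − p₀).
PS = (0.23012 − 0.11697) / (1 − 0.11697) = 0.11315 / 0.88303 ≈ 0.1281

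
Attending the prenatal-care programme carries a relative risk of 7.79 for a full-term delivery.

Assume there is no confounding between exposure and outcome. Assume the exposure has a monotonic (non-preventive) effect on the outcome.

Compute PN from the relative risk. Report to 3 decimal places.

Under exogeneity and monotonicity, PN = (RR − 1) / RR = 1 − 1/RR.
PN = (7.79 − 1) / 7.79 = 6.79 / 7.79 ≈ 0.8716

PN ≈ 0.872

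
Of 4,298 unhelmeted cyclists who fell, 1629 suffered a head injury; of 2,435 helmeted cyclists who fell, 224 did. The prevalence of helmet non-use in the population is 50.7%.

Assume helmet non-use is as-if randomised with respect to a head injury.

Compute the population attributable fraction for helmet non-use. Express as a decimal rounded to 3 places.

p₁ = P(outcome | exposed) = 1629/4298 = 0.37901
p₀ = P(outcome | unexposed) = 224/2435 = 0.091992
Overall risk P(Y=1) = π·p₁ + (1−π)·p₀ = 0.507×0.37901 + 0.493×0.091992 = 0.23751.
Under exogeneity, PAF = [P(Y=1) − p₀] / P(Y=1).
PAF = (0.23751 − 0.091992) / 0.23751 ≈ 0.6127

PAF ≈ 0.613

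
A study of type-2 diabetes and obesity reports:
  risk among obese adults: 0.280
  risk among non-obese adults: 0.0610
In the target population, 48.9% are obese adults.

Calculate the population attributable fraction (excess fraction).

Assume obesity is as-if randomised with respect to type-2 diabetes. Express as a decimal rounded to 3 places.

Let p₁ = 0.28, p₀ = 0.061.
Overall risk P(Y=1) = π·p₁ + (1−π)·p₀ = 0.489×0.28 + 0.511×0.061 = 0.16809.
Under exogeneity, PAF = [P(Y=1) − p₀] / P(Y=1).
PAF = (0.16809 − 0.061) / 0.16809 ≈ 0.6371

PAF ≈ 0.637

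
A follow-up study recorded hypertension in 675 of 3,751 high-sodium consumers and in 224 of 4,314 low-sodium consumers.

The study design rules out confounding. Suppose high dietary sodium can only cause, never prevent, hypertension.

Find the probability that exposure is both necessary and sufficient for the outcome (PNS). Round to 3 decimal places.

PNS ≈ 0.128

p₁ = P(outcome | exposed) = 675/3751 = 0.17995
p₀ = P(outcome | unexposed) = 224/4314 = 0.051924
Under exogeneity and monotonicity, PNS = p₁ − p₀.
PNS = 0.17995 − 0.051924 = 0.12803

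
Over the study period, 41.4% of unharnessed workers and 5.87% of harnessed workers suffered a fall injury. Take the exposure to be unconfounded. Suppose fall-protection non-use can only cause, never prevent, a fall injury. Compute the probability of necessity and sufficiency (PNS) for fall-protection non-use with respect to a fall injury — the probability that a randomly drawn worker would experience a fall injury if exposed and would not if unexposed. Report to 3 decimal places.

p₁ = 0.414, p₀ = 0.0587.
Under exogeneity and monotonicity, PNS = p₁ − p₀.
PNS = 0.414 − 0.0587 = 0.3553

PNS ≈ 0.355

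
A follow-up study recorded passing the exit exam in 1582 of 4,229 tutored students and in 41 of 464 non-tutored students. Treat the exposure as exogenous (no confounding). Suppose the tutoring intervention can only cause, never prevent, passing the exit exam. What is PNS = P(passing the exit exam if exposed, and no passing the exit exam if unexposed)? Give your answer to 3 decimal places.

p₁ = P(outcome | exposed) = 1582/4229 = 0.37408
p₀ = P(outcome | unexposed) = 41/464 = 0.088362
Under exogeneity and monotonicity, PNS = p₁ − p₀.
PNS = 0.37408 − 0.088362 = 0.28572

PNS ≈ 0.286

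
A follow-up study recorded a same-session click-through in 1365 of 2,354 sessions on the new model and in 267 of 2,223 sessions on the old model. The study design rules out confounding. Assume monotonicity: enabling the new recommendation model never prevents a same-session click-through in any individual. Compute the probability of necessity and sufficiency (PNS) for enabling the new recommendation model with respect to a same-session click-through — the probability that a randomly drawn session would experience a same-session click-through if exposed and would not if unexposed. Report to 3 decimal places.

p₁ = P(outcome | exposed) = 1365/2354 = 0.57986
p₀ = P(outcome | unexposed) = 267/2223 = 0.12011
Under exogeneity and monotonicity, PNS = p₁ − p₀.
PNS = 0.57986 − 0.12011 = 0.45976

PNS ≈ 0.460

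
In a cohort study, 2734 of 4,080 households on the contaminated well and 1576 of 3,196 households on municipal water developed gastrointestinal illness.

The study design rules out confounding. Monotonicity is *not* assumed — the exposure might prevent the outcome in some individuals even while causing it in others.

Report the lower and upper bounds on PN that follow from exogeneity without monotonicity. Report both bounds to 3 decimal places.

p₁ = P(outcome | exposed) = 2734/4080 = 0.6701
p₀ = P(outcome | unexposed) = 1576/3196 = 0.49312
Under exogeneity alone the bounds on PN are max{0,(p₁−p₀)/p₁} ≤ PN ≤ min{1,(1−p₀)/p₁}.
  lower = (p₁ − p₀)/p₁ = 0.17698 / 0.6701 ≈ 0.2641
  upper = min{1, (1 − p₀)/p₁} = 0.50688 / 0.6701 ≈ 0.7564

0.264 ≤ PN ≤ 0.756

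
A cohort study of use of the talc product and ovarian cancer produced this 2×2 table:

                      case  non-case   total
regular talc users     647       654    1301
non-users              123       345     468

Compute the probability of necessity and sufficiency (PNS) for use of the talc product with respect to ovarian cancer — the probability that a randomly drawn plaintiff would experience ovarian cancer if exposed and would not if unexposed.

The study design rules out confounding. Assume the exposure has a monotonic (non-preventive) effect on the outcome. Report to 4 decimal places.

PNS ≈ 0.2345

p₁ = P(outcome | exposed) = 647/1301 = 0.49731
p₀ = P(outcome | unexposed) = 123/468 = 0.26282
Under exogeneity and monotonicity, PNS = p₁ − p₀.
PNS = 0.49731 − 0.26282 = 0.23449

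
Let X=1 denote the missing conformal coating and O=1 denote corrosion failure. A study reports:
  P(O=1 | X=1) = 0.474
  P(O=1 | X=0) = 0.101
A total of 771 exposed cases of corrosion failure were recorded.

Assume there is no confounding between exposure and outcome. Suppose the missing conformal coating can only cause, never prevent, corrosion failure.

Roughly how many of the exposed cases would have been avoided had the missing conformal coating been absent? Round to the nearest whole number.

Let p₁ = 0.474, p₀ = 0.101.
PN = (p₁ − p₀)/p₁ = (0.474 − 0.101) / 0.474 ≈ 0.78692.
Attributable cases ≈ PN × (exposed cases) = 0.78692 × 771 ≈ 606.72.

about 607 cases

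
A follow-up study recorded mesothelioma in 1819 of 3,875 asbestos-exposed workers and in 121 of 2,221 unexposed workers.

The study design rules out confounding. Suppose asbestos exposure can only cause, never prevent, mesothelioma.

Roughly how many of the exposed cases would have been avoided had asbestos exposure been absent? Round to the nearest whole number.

p₁ = P(outcome | exposed) = 1819/3875 = 0.46942
p₀ = P(outcome | unexposed) = 121/2221 = 0.05448
PN = (p₁ − p₀)/p₁ = (0.46942 − 0.05448) / 0.46942 ≈ 0.88394.
Attributable cases ≈ PN × (exposed cases) = 0.88394 × 1819 ≈ 1607.89.

about 1608 cases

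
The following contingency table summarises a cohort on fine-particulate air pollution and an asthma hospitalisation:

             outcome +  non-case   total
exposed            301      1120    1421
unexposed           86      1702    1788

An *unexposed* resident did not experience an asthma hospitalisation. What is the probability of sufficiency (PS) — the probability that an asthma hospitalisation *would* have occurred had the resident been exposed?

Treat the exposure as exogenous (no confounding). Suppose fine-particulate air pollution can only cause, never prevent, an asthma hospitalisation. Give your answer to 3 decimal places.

p₁ = P(outcome | exposed) = 301/1421 = 0.21182
p₀ = P(outcome | unexposed) = 86/1788 = 0.048098
Under exogeneity and monotonicity, PS = (p₁ − p₀)/(1 − p₀).
PS = (0.21182 − 0.048098) / 0.9519 ≈ 0.1720

PS ≈ 0.172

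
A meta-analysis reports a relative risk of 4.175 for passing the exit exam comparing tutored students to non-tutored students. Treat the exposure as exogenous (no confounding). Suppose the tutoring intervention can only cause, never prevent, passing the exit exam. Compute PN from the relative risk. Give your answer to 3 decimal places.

Under exogeneity and monotonicity, PN = (RR − 1) / RR = 1 − 1/RR.
PN = (4.175 − 1) / 4.175 = 3.175 / 4.175 ≈ 0.7605

PN ≈ 0.760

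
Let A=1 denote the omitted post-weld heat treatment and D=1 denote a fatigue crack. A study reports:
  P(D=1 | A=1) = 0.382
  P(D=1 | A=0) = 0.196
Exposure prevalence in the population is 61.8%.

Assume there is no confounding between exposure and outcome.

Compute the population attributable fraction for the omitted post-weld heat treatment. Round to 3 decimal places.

PAF ≈ 0.370

Let p₁ = 0.382, p₀ = 0.196.
Overall risk P(Y=1) = π·p₁ + (1−π)·p₀ = 0.618×0.382 + 0.382×0.196 = 0.31095.
Under exogeneity, PAF = [P(Y=1) − p₀] / P(Y=1).
PAF = (0.31095 − 0.196) / 0.31095 ≈ 0.3697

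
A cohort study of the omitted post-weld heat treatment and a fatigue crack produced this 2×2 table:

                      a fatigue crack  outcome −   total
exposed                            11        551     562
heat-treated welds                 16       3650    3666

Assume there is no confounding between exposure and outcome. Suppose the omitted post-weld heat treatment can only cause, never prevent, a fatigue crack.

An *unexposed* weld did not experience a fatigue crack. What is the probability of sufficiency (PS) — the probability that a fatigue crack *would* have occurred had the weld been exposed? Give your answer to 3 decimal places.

p₁ = P(outcome | exposed) = 11/562 = 0.019573
p₀ = P(outcome | unexposed) = 16/3666 = 0.0043644
Under exogeneity and monotonicity, PS = (p₁ − p₀) / (1 − p₀).
PS = (0.019573 − 0.0043644) / (1 − 0.0043644) = 0.015209 / 0.99564 ≈ 0.0153

PS ≈ 0.015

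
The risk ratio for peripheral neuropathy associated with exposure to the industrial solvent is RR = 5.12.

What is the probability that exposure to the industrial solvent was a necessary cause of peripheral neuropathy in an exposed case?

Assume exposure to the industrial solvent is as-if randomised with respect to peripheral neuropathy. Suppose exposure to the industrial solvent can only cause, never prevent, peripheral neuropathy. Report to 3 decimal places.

Under exogeneity and monotonicity, PN = (RR − 1) / RR = 1 − 1/RR.
PN = (5.12 − 1) / 5.12 = 4.12 / 5.12 ≈ 0.8047

PN ≈ 0.805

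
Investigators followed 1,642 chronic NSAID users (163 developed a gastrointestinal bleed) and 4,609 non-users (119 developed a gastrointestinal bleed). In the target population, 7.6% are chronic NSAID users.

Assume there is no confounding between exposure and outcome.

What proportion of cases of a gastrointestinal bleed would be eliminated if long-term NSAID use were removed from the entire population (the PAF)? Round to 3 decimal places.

p₁ = P(outcome | exposed) = 163/1642 = 0.099269
p₀ = P(outcome | unexposed) = 119/4609 = 0.025819
Overall risk P(Y=1) = π·p₁ + (1−π)·p₀ = 0.076×0.099269 + 0.924×0.025819 = 0.031401.
Under exogeneity, PAF = [P(Y=1) − p₀] / P(Y=1).
PAF = (0.031401 − 0.025819) / 0.031401 ≈ 0.1778

PAF ≈ 0.178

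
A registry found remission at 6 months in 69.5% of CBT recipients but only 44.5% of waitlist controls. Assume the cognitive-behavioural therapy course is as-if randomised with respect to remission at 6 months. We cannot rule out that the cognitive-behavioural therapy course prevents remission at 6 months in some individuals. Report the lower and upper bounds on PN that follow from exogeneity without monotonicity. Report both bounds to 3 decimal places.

p₁ = 0.695, p₀ = 0.445.
Under exogeneity alone the bounds on PN are max{0,(p₁−p₀)/p₁} ≤ PN ≤ min{1,(1−p₀)/p₁}.
  lower = (p₁ − p₀)/p₁ = 0.25 / 0.695 ≈ 0.3597
  upper = min{1, (1 − p₀)/p₁} = 0.555 / 0.695 ≈ 0.7986

0.360 ≤ PN ≤ 0.799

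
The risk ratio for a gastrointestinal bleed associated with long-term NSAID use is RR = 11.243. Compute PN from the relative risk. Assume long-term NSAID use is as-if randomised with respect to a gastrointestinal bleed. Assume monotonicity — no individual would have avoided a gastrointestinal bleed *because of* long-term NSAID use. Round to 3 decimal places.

Under exogeneity and monotonicity, PN = (RR − 1) / RR = 1 − 1/RR.
PN = (11.243 − 1) / 11.243 = 10.24 / 11.243 ≈ 0.9111

PN ≈ 0.911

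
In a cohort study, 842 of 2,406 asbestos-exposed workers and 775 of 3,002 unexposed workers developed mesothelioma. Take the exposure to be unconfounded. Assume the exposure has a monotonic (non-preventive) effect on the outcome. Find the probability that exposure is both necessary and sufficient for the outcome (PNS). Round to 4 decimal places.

p₁ = P(outcome | exposed) = 842/2406 = 0.34996
p₀ = P(outcome | unexposed) = 775/3002 = 0.25816
Under exogeneity and monotonicity, PNS = p₁ − p₀.
PNS = 0.34996 − 0.25816 = 0.091797

PNS ≈ 0.0918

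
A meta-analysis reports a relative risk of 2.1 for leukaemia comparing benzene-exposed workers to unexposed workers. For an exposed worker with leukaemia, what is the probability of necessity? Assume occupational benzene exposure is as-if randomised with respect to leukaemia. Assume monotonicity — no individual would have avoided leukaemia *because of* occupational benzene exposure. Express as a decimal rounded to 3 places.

PN ≈ 0.524

Under exogeneity and monotonicity, PN = (RR − 1) / RR = 1 − 1/RR.
PN = (2.1 − 1) / 2.1 = 1.1 / 2.1 ≈ 0.5238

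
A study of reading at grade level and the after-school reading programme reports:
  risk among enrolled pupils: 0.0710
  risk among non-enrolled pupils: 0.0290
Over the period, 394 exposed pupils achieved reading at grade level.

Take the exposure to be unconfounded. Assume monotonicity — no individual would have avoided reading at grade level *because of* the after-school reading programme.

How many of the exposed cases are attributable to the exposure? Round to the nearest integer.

Let p₁ = 0.071, p₀ = 0.029.
PN = (p₁ − p₀)/p₁ = (0.071 − 0.029) / 0.071 ≈ 0.59155.
Attributable cases ≈ PN × (exposed cases) = 0.59155 × 394 ≈ 233.07.

about 233 cases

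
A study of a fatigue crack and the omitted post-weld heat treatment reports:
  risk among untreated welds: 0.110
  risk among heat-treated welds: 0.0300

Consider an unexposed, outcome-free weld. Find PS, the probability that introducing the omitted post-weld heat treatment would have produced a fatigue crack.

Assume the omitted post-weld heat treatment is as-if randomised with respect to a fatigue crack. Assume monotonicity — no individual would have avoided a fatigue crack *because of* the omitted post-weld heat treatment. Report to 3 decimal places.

PS ≈ 0.082

Let p₁ = 0.11, p₀ = 0.03.
Under exogeneity and monotonicity, PS = (p₁ − p₀) / (1 − p₀).
PS = (0.11 − 0.03) / (1 − 0.03) = 0.08 / 0.97 ≈ 0.0825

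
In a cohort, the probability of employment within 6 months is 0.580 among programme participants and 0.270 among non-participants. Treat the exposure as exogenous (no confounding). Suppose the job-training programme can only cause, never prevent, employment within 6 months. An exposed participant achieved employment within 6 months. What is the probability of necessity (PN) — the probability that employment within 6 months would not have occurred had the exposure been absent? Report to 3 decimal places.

Let p₁ = 0.58, p₀ = 0.27.
Under exogeneity and monotonicity, PN = (p₁ − p₀) / p₁.
PN = (0.58 − 0.27) / 0.58 = 0.31 / 0.58 ≈ 0.5345

PN ≈ 0.534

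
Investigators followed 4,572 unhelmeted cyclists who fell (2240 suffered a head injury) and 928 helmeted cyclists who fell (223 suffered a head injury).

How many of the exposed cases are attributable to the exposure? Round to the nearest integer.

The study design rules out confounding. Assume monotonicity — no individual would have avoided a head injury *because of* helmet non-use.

p₁ = P(outcome | exposed) = 2240/4572 = 0.48994
p₀ = P(outcome | unexposed) = 223/928 = 0.2403
PN = (p₁ − p₀)/p₁ = (0.48994 − 0.2403) / 0.48994 ≈ 0.50953.
Attributable cases ≈ PN × (exposed cases) = 0.50953 × 2240 ≈ 1141.34.

about 1141 cases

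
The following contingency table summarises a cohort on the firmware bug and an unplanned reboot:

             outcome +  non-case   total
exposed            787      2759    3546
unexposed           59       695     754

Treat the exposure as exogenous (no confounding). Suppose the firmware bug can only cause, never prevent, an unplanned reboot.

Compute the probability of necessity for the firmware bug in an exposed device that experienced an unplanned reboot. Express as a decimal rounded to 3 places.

PN ≈ 0.647

p₁ = P(outcome | exposed) = 787/3546 = 0.22194
p₀ = P(outcome | unexposed) = 59/754 = 0.078249
Under exogeneity and monotonicity, PN = (p₁ − p₀)/p₁.
PN = (0.22194 − 0.078249) / 0.22194 ≈ 0.6474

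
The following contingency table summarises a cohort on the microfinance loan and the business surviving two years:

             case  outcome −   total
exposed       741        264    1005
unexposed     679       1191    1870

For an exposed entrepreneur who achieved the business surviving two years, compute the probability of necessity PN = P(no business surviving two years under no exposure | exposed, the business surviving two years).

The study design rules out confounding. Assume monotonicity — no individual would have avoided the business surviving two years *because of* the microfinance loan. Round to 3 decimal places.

PN ≈ 0.508

p₁ = P(outcome | exposed) = 741/1005 = 0.73731
p₀ = P(outcome | unexposed) = 679/1870 = 0.3631
Under exogeneity and monotonicity, PN = (p₁ − p₀) / p₁.
PN = (0.73731 − 0.3631) / 0.73731 = 0.37421 / 0.73731 ≈ 0.5075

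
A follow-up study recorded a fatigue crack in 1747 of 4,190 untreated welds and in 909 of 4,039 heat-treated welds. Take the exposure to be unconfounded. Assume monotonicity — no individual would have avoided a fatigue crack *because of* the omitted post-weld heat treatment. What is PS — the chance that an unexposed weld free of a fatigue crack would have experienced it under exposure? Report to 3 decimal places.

PS ≈ 0.248

p₁ = P(outcome | exposed) = 1747/4190 = 0.41695
p₀ = P(outcome | unexposed) = 909/4039 = 0.22506
Under exogeneity and monotonicity, PS = (p₁ − p₀) / (1 − p₀).
PS = (0.41695 − 0.22506) / (1 − 0.22506) = 0.19189 / 0.77494 ≈ 0.2476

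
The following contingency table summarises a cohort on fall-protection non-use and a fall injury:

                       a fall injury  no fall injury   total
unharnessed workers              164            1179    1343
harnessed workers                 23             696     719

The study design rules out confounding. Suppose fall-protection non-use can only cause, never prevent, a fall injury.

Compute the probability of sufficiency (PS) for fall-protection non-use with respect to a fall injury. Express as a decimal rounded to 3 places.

p₁ = P(outcome | exposed) = 164/1343 = 0.12211
p₀ = P(outcome | unexposed) = 23/719 = 0.031989
Under exogeneity and monotonicity, PS = (p₁ − p₀)/(1 − p₀).
PS = (0.12211 − 0.031989) / 0.96801 ≈ 0.0931

PS ≈ 0.093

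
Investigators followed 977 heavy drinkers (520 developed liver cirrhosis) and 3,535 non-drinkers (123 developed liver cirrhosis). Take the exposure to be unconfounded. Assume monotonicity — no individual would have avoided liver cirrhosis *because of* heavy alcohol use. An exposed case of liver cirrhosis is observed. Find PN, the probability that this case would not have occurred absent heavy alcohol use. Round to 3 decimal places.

PN ≈ 0.935

p₁ = P(outcome | exposed) = 520/977 = 0.53224
p₀ = P(outcome | unexposed) = 123/3535 = 0.034795
Under exogeneity and monotonicity, PN = (p₁ − p₀) / p₁.
PN = (0.53224 − 0.034795) / 0.53224 = 0.49745 / 0.53224 ≈ 0.9346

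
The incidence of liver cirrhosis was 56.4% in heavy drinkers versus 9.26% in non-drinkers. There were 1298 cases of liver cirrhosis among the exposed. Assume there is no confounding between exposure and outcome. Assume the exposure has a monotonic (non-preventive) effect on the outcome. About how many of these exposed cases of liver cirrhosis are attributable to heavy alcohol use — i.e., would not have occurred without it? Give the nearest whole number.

about 1085 cases

p₁ = 0.564, p₀ = 0.0926.
PN = (p₁ − p₀)/p₁ = (0.564 − 0.0926) / 0.564 ≈ 0.83582.
Attributable cases ≈ PN × (exposed cases) = 0.83582 × 1298 ≈ 1084.89.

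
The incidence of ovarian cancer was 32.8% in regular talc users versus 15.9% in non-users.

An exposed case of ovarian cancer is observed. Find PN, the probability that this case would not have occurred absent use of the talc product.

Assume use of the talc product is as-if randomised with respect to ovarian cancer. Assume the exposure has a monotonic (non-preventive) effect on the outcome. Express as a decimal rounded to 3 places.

p₁ = 0.328, p₀ = 0.159.
Under exogeneity and monotonicity, PN = (p₁ − p₀) / p₁.
PN = (0.328 − 0.159) / 0.328 = 0.169 / 0.328 ≈ 0.5152

PN ≈ 0.515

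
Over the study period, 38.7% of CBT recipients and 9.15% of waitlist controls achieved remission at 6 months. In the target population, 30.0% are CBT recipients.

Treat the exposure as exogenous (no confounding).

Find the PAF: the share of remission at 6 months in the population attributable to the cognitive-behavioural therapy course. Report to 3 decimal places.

PAF ≈ 0.492

p₁ = 0.387, p₀ = 0.0915.
Overall risk P(Y=1) = π·p₁ + (1−π)·p₀ = 0.3×0.387 + 0.7×0.0915 = 0.18015.
Under exogeneity, PAF = [P(Y=1) − p₀] / P(Y=1).
PAF = (0.18015 − 0.0915) / 0.18015 ≈ 0.4921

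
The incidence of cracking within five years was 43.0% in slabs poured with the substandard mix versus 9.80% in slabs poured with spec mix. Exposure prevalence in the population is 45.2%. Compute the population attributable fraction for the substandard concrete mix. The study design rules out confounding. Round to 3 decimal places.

p₁ = 0.43, p₀ = 0.098.
Overall risk P(Y=1) = π·p₁ + (1−π)·p₀ = 0.452×0.43 + 0.548×0.098 = 0.24806.
Under exogeneity, PAF = [P(Y=1) − p₀] / P(Y=1).
PAF = (0.24806 − 0.098) / 0.24806 ≈ 0.6049

PAF ≈ 0.605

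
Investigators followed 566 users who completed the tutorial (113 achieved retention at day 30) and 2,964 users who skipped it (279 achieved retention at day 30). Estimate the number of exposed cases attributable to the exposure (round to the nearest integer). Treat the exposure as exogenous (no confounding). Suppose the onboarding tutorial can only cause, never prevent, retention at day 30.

p₁ = P(outcome | exposed) = 113/566 = 0.19965
p₀ = P(outcome | unexposed) = 279/2964 = 0.09413
PN = (p₁ − p₀)/p₁ = (0.19965 − 0.09413) / 0.19965 ≈ 0.52852.
Attributable cases ≈ PN × (exposed cases) = 0.52852 × 113 ≈ 59.72.

about 60 cases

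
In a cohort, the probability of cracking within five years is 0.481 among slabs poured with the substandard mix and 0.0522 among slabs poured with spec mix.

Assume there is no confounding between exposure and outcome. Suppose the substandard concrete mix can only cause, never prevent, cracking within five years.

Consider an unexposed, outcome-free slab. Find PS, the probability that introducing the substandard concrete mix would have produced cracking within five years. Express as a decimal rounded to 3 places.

PS ≈ 0.452

Let p₁ = 0.481, p₀ = 0.0522.
Under exogeneity and monotonicity, PS = (p₁ − p₀) / (1 − p₀).
PS = (0.481 − 0.0522) / (1 − 0.0522) = 0.4288 / 0.9478 ≈ 0.4524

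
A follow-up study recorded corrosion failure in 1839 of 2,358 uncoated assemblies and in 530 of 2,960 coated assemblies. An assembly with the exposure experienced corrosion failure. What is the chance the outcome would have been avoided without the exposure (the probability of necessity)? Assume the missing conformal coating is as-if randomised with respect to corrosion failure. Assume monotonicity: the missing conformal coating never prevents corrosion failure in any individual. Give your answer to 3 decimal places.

PN ≈ 0.770

p₁ = P(outcome | exposed) = 1839/2358 = 0.7799
p₀ = P(outcome | unexposed) = 530/2960 = 0.17905
Under exogeneity and monotonicity, PN = (p₁ − p₀) / p₁.
PN = (0.7799 − 0.17905) / 0.7799 = 0.60084 / 0.7799 ≈ 0.7704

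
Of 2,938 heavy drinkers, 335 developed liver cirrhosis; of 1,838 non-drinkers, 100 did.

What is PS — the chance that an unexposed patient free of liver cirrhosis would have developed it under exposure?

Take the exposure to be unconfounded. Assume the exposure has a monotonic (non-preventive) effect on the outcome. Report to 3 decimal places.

PS ≈ 0.063

p₁ = P(outcome | exposed) = 335/2938 = 0.11402
p₀ = P(outcome | unexposed) = 100/1838 = 0.054407
Under exogeneity and monotonicity, PS = (p₁ − p₀) / (1 − p₀).
PS = (0.11402 − 0.054407) / (1 − 0.054407) = 0.059616 / 0.94559 ≈ 0.0630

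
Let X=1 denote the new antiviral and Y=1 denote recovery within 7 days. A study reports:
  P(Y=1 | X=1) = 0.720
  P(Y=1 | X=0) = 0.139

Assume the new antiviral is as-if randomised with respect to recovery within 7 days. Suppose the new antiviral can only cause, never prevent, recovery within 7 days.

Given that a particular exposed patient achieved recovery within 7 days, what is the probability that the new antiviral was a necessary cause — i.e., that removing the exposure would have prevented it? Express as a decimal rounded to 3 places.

PN ≈ 0.807

Let p₁ = 0.72, p₀ = 0.139.
Under exogeneity and monotonicity, PN = (p₁ − p₀) / p₁.
PN = (0.72 − 0.139) / 0.72 = 0.581 / 0.72 ≈ 0.8069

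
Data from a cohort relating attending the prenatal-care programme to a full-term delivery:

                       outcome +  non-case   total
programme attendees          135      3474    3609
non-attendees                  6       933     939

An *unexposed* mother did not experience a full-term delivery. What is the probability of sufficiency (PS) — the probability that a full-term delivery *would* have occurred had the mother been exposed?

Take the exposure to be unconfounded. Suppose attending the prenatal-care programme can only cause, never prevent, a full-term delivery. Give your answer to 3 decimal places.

PS ≈ 0.031

p₁ = P(outcome | exposed) = 135/3609 = 0.037406
p₀ = P(outcome | unexposed) = 6/939 = 0.0063898
Under exogeneity and monotonicity, PS = (p₁ − p₀) / (1 − p₀).
PS = (0.037406 − 0.0063898) / (1 − 0.0063898) = 0.031017 / 0.99361 ≈ 0.0312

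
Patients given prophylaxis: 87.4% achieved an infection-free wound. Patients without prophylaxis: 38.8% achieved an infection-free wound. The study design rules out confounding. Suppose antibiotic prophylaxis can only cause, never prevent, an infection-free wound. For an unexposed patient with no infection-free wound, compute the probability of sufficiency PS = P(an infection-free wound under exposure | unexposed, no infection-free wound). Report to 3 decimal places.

p₁ = 0.874, p₀ = 0.388.
Under exogeneity and monotonicity, PS = (p₁ − p₀) / (1 − p₀).
PS = (0.874 − 0.388) / (1 − 0.388) = 0.486 / 0.612 ≈ 0.7941

PS ≈ 0.794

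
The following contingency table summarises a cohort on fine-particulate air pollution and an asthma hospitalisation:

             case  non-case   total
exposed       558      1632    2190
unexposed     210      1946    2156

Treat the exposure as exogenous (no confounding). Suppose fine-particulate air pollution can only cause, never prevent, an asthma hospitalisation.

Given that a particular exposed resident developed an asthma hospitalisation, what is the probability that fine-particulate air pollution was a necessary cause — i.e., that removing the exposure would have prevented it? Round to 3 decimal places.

p₁ = P(outcome | exposed) = 558/2190 = 0.25479
p₀ = P(outcome | unexposed) = 210/2156 = 0.097403
Under exogeneity and monotonicity, PN = (p₁ − p₀) / p₁.
PN = (0.25479 − 0.097403) / 0.25479 = 0.15739 / 0.25479 ≈ 0.6177

PN ≈ 0.618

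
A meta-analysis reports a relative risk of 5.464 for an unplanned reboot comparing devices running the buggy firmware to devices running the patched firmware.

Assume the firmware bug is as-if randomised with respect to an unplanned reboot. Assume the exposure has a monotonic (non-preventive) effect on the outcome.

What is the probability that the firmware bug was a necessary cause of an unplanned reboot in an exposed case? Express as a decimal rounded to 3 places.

PN ≈ 0.817

Under exogeneity and monotonicity, PN = (RR − 1) / RR = 1 − 1/RR.
PN = (5.464 − 1) / 5.464 = 4.464 / 5.464 ≈ 0.8170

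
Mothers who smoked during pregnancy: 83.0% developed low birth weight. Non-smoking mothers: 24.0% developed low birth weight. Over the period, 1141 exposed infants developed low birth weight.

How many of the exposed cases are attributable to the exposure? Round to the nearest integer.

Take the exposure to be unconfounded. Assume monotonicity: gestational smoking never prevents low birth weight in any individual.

about 811 cases

p₁ = 0.83, p₀ = 0.24.
PN = (p₁ − p₀)/p₁ = (0.83 − 0.24) / 0.83 ≈ 0.71084.
Attributable cases ≈ PN × (exposed cases) = 0.71084 × 1141 ≈ 811.07.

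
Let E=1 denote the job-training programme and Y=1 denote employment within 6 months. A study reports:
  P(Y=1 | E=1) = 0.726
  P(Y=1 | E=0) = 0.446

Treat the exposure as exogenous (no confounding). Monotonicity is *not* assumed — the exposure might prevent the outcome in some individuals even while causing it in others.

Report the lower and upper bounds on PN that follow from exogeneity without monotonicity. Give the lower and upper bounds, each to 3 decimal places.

0.386 ≤ PN ≤ 0.763

Let p₁ = 0.726, p₀ = 0.446.
Under exogeneity alone the bounds on PN are max{0,(p₁−p₀)/p₁} ≤ PN ≤ min{1,(1−p₀)/p₁}.
  lower = (p₁ − p₀)/p₁ = 0.28 / 0.726 ≈ 0.3857
  upper = min{1, (1 − p₀)/p₁} = 0.554 / 0.726 ≈ 0.7631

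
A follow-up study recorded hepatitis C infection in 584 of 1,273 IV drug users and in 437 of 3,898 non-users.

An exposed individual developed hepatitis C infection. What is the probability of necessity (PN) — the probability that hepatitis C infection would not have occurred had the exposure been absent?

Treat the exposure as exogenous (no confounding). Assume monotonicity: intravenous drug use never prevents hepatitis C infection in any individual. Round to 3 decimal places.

p₁ = P(outcome | exposed) = 584/1273 = 0.45876
p₀ = P(outcome | unexposed) = 437/3898 = 0.11211
Under exogeneity and monotonicity, PN = (p₁ − p₀) / p₁.
PN = (0.45876 − 0.11211) / 0.45876 = 0.34665 / 0.45876 ≈ 0.7556

PN ≈ 0.756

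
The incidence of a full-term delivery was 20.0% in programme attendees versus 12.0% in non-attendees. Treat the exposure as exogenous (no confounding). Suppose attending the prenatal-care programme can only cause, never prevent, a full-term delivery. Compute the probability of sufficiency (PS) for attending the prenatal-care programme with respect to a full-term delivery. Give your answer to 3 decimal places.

PS ≈ 0.091

p₁ = 0.2, p₀ = 0.12.
Under exogeneity and monotonicity, PS = (p₁ − p₀) / (1 − p₀).
PS = (0.2 − 0.12) / (1 − 0.12) = 0.08 / 0.88 ≈ 0.0909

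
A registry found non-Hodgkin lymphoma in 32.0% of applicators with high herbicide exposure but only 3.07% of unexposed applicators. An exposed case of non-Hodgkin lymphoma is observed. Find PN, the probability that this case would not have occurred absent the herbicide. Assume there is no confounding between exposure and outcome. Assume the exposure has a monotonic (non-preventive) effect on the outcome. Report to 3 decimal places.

PN ≈ 0.904

p₁ = 0.32, p₀ = 0.0307.
Under exogeneity and monotonicity, PN = (p₁ − p₀) / p₁.
PN = (0.32 − 0.0307) / 0.32 = 0.2893 / 0.32 ≈ 0.9041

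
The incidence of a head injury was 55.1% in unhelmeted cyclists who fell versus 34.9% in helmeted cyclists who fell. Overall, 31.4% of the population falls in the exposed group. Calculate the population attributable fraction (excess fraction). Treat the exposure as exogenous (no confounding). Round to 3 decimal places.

PAF ≈ 0.154

p₁ = 0.551, p₀ = 0.349.
Overall risk P(Y=1) = π·p₁ + (1−π)·p₀ = 0.314×0.551 + 0.686×0.349 = 0.41243.
Under exogeneity, PAF = [P(Y=1) − p₀] / P(Y=1).
PAF = (0.41243 − 0.349) / 0.41243 ≈ 0.1538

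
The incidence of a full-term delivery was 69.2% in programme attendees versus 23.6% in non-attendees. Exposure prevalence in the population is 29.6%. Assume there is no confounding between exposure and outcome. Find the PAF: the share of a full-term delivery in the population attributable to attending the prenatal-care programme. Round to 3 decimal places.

PAF ≈ 0.364

p₁ = 0.692, p₀ = 0.236.
Overall risk P(Y=1) = π·p₁ + (1−π)·p₀ = 0.296×0.692 + 0.704×0.236 = 0.37098.
Under exogeneity, PAF = [P(Y=1) − p₀] / P(Y=1).
PAF = (0.37098 − 0.236) / 0.37098 ≈ 0.3638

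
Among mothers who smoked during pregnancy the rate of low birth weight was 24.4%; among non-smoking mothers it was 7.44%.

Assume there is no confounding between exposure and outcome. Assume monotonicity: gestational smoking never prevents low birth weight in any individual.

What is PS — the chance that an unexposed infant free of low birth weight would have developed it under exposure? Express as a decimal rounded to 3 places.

p₁ = 0.244, p₀ = 0.0744.
Under exogeneity and monotonicity, PS = (p₁ − p₀) / (1 − p₀).
PS = (0.244 − 0.0744) / (1 − 0.0744) = 0.1696 / 0.9256 ≈ 0.1832

PS ≈ 0.183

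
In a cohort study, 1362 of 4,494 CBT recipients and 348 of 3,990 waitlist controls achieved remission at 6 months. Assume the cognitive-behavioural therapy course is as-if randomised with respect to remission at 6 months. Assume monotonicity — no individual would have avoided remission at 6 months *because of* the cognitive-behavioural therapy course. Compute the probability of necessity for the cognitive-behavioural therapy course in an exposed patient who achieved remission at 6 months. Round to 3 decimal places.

PN ≈ 0.712

p₁ = P(outcome | exposed) = 1362/4494 = 0.30307
p₀ = P(outcome | unexposed) = 348/3990 = 0.087218
Under exogeneity and monotonicity, PN = (p₁ − p₀) / p₁.
PN = (0.30307 − 0.087218) / 0.30307 = 0.21585 / 0.30307 ≈ 0.7122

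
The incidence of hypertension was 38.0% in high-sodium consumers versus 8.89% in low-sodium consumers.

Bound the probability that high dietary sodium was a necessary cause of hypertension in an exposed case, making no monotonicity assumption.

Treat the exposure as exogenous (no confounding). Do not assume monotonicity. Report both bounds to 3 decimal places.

p₁ = 0.38, p₀ = 0.0889.
Under exogeneity alone the bounds on PN are max{0,(p₁−p₀)/p₁} ≤ PN ≤ min{1,(1−p₀)/p₁}.
  lower = (p₁ − p₀)/p₁ = 0.2911 / 0.38 ≈ 0.7661
  upper = min{1, (1 − p₀)/p₁} = 0.9111 / 0.38 ≈ 2.3976 → capped at 1

0.766 ≤ PN ≤ 1.000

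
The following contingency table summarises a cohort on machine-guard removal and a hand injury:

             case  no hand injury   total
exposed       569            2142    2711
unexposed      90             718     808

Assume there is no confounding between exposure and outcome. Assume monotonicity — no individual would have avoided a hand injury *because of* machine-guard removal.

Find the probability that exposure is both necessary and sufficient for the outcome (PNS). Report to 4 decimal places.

PNS ≈ 0.0985

p₁ = P(outcome | exposed) = 569/2711 = 0.20989
p₀ = P(outcome | unexposed) = 90/808 = 0.11139
Under exogeneity and monotonicity, PNS = p₁ − p₀.
PNS = 0.20989 − 0.11139 = 0.0985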